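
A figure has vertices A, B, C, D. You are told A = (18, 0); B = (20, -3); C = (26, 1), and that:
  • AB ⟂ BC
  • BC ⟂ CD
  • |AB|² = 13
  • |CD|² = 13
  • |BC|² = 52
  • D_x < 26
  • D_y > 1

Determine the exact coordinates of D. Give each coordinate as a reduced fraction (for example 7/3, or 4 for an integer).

1. D_x = 24  [[BC ⟂ CD ⇒ 6x+4y-160=0] ∩ [|D−(26, 1)|²=13]]
2. D_y = 4  [[BC ⟂ CD ⇒ 6x+4y-160=0] ∩ [|D−(26, 1)|²=13]]
   so D = (24, 4)

D = (24, 4)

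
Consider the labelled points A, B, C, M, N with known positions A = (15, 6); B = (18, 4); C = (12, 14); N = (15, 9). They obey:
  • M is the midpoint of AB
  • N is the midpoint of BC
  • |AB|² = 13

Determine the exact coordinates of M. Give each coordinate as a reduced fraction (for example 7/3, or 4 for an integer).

M = (33/2, 5)

1. M_x = 33/2  [2·M = A+B = (15, 6)+(18, 4)]
2. M_y = 5  [2·M = A+B = (15, 6)+(18, 4)]
   so M = (33/2, 5)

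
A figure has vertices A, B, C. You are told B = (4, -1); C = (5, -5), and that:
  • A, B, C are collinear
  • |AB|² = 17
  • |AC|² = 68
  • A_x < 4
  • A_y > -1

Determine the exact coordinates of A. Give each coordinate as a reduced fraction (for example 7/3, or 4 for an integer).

1. A_x = 3  [[A, B, C are collinear ⇒ 4x+1y-15=0] ∩ [|A−(4, -1)|²=17]]
2. A_y = 3  [[A, B, C are collinear ⇒ 4x+1y-15=0] ∩ [|A−(4, -1)|²=17]]
   so A = (3, 3)

A = (3, 3)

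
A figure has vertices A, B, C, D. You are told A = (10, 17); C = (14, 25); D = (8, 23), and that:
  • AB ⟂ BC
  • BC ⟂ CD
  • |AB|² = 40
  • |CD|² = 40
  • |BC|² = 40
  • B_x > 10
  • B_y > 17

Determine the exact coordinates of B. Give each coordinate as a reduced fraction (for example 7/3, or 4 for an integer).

1. B_x = 16  [[BC ⟂ CD ⇒ 6x+2y-134=0] ∩ [|B−(10, 17)|²=40]]
2. B_y = 19  [[BC ⟂ CD ⇒ 6x+2y-134=0] ∩ [|B−(10, 17)|²=40]]
   so B = (16, 19)

B = (16, 19)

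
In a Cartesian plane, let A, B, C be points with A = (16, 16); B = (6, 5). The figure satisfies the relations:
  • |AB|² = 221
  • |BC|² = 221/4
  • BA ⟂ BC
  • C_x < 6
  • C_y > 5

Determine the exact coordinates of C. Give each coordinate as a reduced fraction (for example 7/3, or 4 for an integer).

1. C_x = 1/2  [[BA ⟂ BC ⇒ 10x+11y-115=0] ∩ [|C−(6, 5)|²=221/4]]
2. C_y = 10  [[BA ⟂ BC ⇒ 10x+11y-115=0] ∩ [|C−(6, 5)|²=221/4]]
   so C = (1/2, 10)

C = (1/2, 10)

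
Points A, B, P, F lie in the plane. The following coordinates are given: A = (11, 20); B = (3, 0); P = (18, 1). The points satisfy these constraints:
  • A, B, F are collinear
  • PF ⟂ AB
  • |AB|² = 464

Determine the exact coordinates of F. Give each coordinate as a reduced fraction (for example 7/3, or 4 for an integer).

F = (157/29, 175/29)

1. F_x = 157/29  [[A, B, F are collinear ⇒ 20x-8y-60=0] ∩ [PF ⟂ AB ⇒ -8x-20y+164=0]]
2. F_y = 175/29  [[A, B, F are collinear ⇒ 20x-8y-60=0] ∩ [PF ⟂ AB ⇒ -8x-20y+164=0]]
   so F = (157/29, 175/29)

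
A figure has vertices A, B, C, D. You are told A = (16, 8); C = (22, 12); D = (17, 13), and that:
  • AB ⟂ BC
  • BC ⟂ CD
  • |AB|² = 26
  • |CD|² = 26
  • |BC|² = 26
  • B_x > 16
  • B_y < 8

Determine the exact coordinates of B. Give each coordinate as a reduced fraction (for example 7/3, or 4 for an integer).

B = (21, 7)

1. B_x = 21  [[BC ⟂ CD ⇒ 5x-1y-98=0] ∩ [|B−(16, 8)|²=26]]
2. B_y = 7  [[BC ⟂ CD ⇒ 5x-1y-98=0] ∩ [|B−(16, 8)|²=26]]
   so B = (21, 7)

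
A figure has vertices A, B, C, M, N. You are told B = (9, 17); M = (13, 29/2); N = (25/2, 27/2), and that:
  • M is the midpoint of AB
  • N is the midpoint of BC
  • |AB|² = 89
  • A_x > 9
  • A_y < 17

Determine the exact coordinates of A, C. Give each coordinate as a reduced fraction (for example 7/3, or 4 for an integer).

1. A_x = 17  [A = 2·M−B = 2·(13, 29/2)−(9, 17)]
2. A_y = 12  [A = 2·M−B = 2·(13, 29/2)−(9, 17)]
   so A = (17, 12)
3. C_x = 16  [C = 2·N−B = 2·(25/2, 27/2)−(9, 17)]
4. C_y = 10  [C = 2·N−B = 2·(25/2, 27/2)−(9, 17)]
   so C = (16, 10)

A = (17, 12)
C = (16, 10)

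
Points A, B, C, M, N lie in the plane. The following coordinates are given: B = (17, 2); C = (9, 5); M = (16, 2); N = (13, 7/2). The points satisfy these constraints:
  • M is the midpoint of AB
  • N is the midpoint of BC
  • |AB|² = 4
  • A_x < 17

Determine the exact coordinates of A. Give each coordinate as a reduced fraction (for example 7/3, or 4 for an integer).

A = (15, 2)

1. A_x = 15  [A = 2·M−B = 2·(16, 2)−(17, 2)]
2. A_y = 2  [A = 2·M−B = 2·(16, 2)−(17, 2)]
   so A = (15, 2)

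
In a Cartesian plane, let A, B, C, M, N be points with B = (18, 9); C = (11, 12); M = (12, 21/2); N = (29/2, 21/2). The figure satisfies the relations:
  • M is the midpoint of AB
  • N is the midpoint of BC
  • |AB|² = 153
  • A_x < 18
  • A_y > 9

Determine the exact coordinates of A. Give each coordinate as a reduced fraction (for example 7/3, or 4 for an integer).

A = (6, 12)

1. A_x = 6  [A = 2·M−B = 2·(12, 21/2)−(18, 9)]
2. A_y = 12  [A = 2·M−B = 2·(12, 21/2)−(18, 9)]
   so A = (6, 12)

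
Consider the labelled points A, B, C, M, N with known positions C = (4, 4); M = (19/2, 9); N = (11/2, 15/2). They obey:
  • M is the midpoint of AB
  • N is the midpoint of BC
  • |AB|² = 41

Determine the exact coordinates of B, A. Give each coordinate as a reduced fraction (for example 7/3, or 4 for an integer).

B = (7, 11)
A = (12, 7)

1. B_x = 7  [B = 2·N−C = 2·(11/2, 15/2)−(4, 4)]
2. B_y = 11  [B = 2·N−C = 2·(11/2, 15/2)−(4, 4)]
   so B = (7, 11)
3. A_x = 12  [A = 2·M−B = 2·(19/2, 9)−(7, 11)]
4. A_y = 7  [A = 2·M−B = 2·(19/2, 9)−(7, 11)]
   so A = (12, 7)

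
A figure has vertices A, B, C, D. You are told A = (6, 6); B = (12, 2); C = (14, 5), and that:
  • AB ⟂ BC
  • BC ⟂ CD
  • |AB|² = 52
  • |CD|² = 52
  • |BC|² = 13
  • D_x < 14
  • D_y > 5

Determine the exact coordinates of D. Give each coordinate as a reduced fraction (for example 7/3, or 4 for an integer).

D = (8, 9)

1. D_x = 8  [[BC ⟂ CD ⇒ 2x+3y-43=0] ∩ [|D−(14, 5)|²=52]]
2. D_y = 9  [[BC ⟂ CD ⇒ 2x+3y-43=0] ∩ [|D−(14, 5)|²=52]]
   so D = (8, 9)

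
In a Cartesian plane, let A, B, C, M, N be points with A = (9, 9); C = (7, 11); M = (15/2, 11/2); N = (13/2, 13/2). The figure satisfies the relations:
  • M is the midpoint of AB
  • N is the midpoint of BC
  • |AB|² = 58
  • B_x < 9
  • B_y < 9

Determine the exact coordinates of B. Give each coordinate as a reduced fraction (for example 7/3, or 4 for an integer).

1. B_x = 6  [B = 2·M−A = 2·(15/2, 11/2)−(9, 9)]
2. B_y = 2  [B = 2·M−A = 2·(15/2, 11/2)−(9, 9)]
   so B = (6, 2)

B = (6, 2)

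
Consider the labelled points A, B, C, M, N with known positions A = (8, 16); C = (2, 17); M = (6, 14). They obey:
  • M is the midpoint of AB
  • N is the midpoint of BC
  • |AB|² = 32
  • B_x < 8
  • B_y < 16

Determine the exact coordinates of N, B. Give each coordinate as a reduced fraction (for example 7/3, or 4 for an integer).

1. B_x = 4  [B = 2·M−A = 2·(6, 14)−(8, 16)]
2. B_y = 12  [B = 2·M−A = 2·(6, 14)−(8, 16)]
   so B = (4, 12)
3. N_x = 3  [2·N = B+C = (4, 12)+(2, 17)]
4. N_y = 29/2  [2·N = B+C = (4, 12)+(2, 17)]
   so N = (3, 29/2)

N = (3, 29/2)
B = (4, 12)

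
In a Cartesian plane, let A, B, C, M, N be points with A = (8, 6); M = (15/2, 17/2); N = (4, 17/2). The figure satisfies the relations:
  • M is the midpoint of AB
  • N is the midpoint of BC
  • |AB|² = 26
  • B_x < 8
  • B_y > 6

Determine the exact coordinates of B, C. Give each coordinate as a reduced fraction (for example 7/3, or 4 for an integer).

1. B_x = 7  [B = 2·M−A = 2·(15/2, 17/2)−(8, 6)]
2. B_y = 11  [B = 2·M−A = 2·(15/2, 17/2)−(8, 6)]
   so B = (7, 11)
3. C_x = 1  [C = 2·N−B = 2·(4, 17/2)−(7, 11)]
4. C_y = 6  [C = 2·N−B = 2·(4, 17/2)−(7, 11)]
   so C = (1, 6)

B = (7, 11)
C = (1, 6)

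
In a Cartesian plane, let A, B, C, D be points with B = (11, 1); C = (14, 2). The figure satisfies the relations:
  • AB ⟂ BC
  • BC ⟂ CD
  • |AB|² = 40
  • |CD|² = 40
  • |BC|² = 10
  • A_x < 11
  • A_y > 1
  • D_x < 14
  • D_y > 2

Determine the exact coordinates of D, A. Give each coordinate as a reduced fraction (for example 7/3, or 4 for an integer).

D = (12, 8)
A = (9, 7)

1. D_x = 12  [[BC ⟂ CD ⇒ 3x+1y-44=0] ∩ [|D−(14, 2)|²=40]]
2. D_y = 8  [[BC ⟂ CD ⇒ 3x+1y-44=0] ∩ [|D−(14, 2)|²=40]]
   so D = (12, 8)
3. A_x = 9  [[AB ⟂ BC ⇒ -3x-1y+34=0] ∩ [|A−(11, 1)|²=40]]
4. A_y = 7  [[AB ⟂ BC ⇒ -3x-1y+34=0] ∩ [|A−(11, 1)|²=40]]
   so A = (9, 7)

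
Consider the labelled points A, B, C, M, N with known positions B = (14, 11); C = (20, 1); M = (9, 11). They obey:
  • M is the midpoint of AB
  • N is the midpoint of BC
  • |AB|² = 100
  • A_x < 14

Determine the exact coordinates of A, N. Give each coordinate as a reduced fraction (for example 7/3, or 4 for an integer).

1. A_x = 4  [A = 2·M−B = 2·(9, 11)−(14, 11)]
2. A_y = 11  [A = 2·M−B = 2·(9, 11)−(14, 11)]
   so A = (4, 11)
3. N_x = 17  [2·N = B+C = (14, 11)+(20, 1)]
4. N_y = 6  [2·N = B+C = (14, 11)+(20, 1)]
   so N = (17, 6)

A = (4, 11)
N = (17, 6)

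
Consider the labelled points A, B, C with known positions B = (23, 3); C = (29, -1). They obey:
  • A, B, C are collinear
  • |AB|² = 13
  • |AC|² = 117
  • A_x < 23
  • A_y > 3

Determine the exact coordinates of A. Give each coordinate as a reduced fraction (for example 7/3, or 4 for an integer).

1. A_x = 20  [[A, B, C are collinear ⇒ 4x+6y-110=0] ∩ [|A−(23, 3)|²=13]]
2. A_y = 5  [[A, B, C are collinear ⇒ 4x+6y-110=0] ∩ [|A−(23, 3)|²=13]]
   so A = (20, 5)

A = (20, 5)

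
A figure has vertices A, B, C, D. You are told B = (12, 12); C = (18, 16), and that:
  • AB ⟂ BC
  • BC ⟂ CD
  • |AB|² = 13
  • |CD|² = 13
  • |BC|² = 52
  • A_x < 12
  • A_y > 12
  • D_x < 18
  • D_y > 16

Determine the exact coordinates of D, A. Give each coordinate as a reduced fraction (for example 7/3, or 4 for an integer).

1. D_x = 16  [[BC ⟂ CD ⇒ 6x+4y-172=0] ∩ [|D−(18, 16)|²=13]]
2. D_y = 19  [[BC ⟂ CD ⇒ 6x+4y-172=0] ∩ [|D−(18, 16)|²=13]]
   so D = (16, 19)
3. A_x = 10  [[AB ⟂ BC ⇒ -6x-4y+120=0] ∩ [|A−(12, 12)|²=13]]
4. A_y = 15  [[AB ⟂ BC ⇒ -6x-4y+120=0] ∩ [|A−(12, 12)|²=13]]
   so A = (10, 15)

D = (16, 19)
A = (10, 15)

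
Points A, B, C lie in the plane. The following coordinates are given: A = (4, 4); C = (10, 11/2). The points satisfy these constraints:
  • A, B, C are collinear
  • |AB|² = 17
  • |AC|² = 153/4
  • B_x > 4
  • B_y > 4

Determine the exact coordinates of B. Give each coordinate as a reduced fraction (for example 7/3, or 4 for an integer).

B = (8, 5)

1. B_x = 8  [[A, B, C are collinear ⇒ 3/2x-6y+18=0] ∩ [|B−(4, 4)|²=17]]
2. B_y = 5  [[A, B, C are collinear ⇒ 3/2x-6y+18=0] ∩ [|B−(4, 4)|²=17]]
   so B = (8, 5)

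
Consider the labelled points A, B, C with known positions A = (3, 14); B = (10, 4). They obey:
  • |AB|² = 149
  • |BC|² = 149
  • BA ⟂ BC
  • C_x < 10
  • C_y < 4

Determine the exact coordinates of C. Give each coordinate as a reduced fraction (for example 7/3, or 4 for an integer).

1. C_x = 0  [[BA ⟂ BC ⇒ -7x+10y+30=0] ∩ [|C−(10, 4)|²=149]]
2. C_y = -3  [[BA ⟂ BC ⇒ -7x+10y+30=0] ∩ [|C−(10, 4)|²=149]]
   so C = (0, -3)

C = (0, -3)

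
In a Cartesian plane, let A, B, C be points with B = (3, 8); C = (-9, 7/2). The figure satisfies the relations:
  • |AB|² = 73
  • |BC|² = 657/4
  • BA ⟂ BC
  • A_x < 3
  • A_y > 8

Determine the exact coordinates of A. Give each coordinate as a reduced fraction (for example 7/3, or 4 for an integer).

1. A_x = 0  [[BA ⟂ BC ⇒ -12x-9/2y+72=0] ∩ [|A−(3, 8)|²=73]]
2. A_y = 16  [[BA ⟂ BC ⇒ -12x-9/2y+72=0] ∩ [|A−(3, 8)|²=73]]
   so A = (0, 16)

A = (0, 16)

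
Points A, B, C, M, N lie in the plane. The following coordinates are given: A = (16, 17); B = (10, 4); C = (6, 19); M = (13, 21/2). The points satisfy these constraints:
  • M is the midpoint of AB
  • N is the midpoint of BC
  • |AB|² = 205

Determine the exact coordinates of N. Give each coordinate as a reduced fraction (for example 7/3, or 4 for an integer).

1. N_x = 8  [2·N = B+C = (10, 4)+(6, 19)]
2. N_y = 23/2  [2·N = B+C = (10, 4)+(6, 19)]
   so N = (8, 23/2)

N = (8, 23/2)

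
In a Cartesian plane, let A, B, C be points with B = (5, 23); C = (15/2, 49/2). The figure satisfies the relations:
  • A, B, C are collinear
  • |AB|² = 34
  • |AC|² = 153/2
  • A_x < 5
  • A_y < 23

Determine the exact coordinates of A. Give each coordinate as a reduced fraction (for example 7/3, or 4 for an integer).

1. A_x = 0  [[A, B, C are collinear ⇒ -3/2x+5/2y-50=0] ∩ [|A−(5, 23)|²=34]]
2. A_y = 20  [[A, B, C are collinear ⇒ -3/2x+5/2y-50=0] ∩ [|A−(5, 23)|²=34]]
   so A = (0, 20)

A = (0, 20)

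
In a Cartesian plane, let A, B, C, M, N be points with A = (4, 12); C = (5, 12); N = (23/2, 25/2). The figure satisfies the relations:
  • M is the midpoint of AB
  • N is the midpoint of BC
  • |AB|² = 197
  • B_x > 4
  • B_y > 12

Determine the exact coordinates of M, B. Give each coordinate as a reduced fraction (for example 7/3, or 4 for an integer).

M = (11, 25/2)
B = (18, 13)

1. B_x = 18  [B = 2·N−C = 2·(23/2, 25/2)−(5, 12)]
2. B_y = 13  [B = 2·N−C = 2·(23/2, 25/2)−(5, 12)]
   so B = (18, 13)
3. M_x = 11  [2·M = A+B = (4, 12)+(18, 13)]
4. M_y = 25/2  [2·M = A+B = (4, 12)+(18, 13)]
   so M = (11, 25/2)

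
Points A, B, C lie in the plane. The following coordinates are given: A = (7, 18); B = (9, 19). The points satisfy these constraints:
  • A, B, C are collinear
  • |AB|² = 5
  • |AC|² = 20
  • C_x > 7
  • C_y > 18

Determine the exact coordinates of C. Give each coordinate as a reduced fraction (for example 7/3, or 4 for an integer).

1. C_x = 11  [[A, B, C are collinear ⇒ -1x+2y-29=0] ∩ [|C−(7, 18)|²=20]]
2. C_y = 20  [[A, B, C are collinear ⇒ -1x+2y-29=0] ∩ [|C−(7, 18)|²=20]]
   so C = (11, 20)

C = (11, 20)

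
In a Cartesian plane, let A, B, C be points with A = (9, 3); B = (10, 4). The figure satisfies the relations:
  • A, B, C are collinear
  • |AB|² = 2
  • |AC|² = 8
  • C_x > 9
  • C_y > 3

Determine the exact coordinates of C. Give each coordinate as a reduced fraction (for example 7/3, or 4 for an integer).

C = (11, 5)

1. C_x = 11  [[A, B, C are collinear ⇒ -1x+1y+6=0] ∩ [|C−(9, 3)|²=8]]
2. C_y = 5  [[A, B, C are collinear ⇒ -1x+1y+6=0] ∩ [|C−(9, 3)|²=8]]
   so C = (11, 5)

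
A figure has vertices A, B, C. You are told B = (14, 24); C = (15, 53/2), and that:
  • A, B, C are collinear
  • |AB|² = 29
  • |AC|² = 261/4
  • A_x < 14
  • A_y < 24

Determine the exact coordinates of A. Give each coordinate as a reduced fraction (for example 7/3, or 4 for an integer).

A = (12, 19)

1. A_x = 12  [[A, B, C are collinear ⇒ -5/2x+1y+11=0] ∩ [|A−(14, 24)|²=29]]
2. A_y = 19  [[A, B, C are collinear ⇒ -5/2x+1y+11=0] ∩ [|A−(14, 24)|²=29]]
   so A = (12, 19)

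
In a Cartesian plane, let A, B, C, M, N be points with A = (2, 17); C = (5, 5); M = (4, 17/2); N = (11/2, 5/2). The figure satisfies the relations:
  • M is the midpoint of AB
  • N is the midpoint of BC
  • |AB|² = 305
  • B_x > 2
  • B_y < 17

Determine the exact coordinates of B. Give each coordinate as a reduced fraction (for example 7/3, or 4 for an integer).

1. B_x = 6  [B = 2·M−A = 2·(4, 17/2)−(2, 17)]
2. B_y = 0  [B = 2·M−A = 2·(4, 17/2)−(2, 17)]
   so B = (6, 0)

B = (6, 0)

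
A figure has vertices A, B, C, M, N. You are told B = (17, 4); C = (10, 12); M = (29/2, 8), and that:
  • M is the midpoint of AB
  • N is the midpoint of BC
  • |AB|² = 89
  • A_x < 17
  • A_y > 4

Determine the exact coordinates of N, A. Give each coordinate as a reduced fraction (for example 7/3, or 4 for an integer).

1. A_x = 12  [A = 2·M−B = 2·(29/2, 8)−(17, 4)]
2. A_y = 12  [A = 2·M−B = 2·(29/2, 8)−(17, 4)]
   so A = (12, 12)
3. N_x = 27/2  [2·N = B+C = (17, 4)+(10, 12)]
4. N_y = 8  [2·N = B+C = (17, 4)+(10, 12)]
   so N = (27/2, 8)

N = (27/2, 8)
A = (12, 12)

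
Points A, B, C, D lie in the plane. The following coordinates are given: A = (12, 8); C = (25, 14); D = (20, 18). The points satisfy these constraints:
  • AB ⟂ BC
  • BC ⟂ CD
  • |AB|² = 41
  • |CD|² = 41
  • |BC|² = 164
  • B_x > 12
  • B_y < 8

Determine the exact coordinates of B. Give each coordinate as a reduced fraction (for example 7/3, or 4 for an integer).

B = (17, 4)

1. B_x = 17  [[BC ⟂ CD ⇒ 5x-4y-69=0] ∩ [|B−(12, 8)|²=41]]
2. B_y = 4  [[BC ⟂ CD ⇒ 5x-4y-69=0] ∩ [|B−(12, 8)|²=41]]
   so B = (17, 4)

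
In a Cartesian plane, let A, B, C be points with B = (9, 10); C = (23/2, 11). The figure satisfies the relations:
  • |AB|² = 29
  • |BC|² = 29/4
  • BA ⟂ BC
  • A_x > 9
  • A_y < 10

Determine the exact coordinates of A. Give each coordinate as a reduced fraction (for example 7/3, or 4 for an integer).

A = (11, 5)

1. A_x = 11  [[BA ⟂ BC ⇒ 5/2x+1y-65/2=0] ∩ [|A−(9, 10)|²=29]]
2. A_y = 5  [[BA ⟂ BC ⇒ 5/2x+1y-65/2=0] ∩ [|A−(9, 10)|²=29]]
   so A = (11, 5)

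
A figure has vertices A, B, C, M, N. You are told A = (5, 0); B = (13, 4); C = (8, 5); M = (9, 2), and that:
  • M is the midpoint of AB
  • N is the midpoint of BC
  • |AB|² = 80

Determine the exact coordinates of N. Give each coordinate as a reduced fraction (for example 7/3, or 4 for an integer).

1. N_x = 21/2  [2·N = B+C = (13, 4)+(8, 5)]
2. N_y = 9/2  [2·N = B+C = (13, 4)+(8, 5)]
   so N = (21/2, 9/2)

N = (21/2, 9/2)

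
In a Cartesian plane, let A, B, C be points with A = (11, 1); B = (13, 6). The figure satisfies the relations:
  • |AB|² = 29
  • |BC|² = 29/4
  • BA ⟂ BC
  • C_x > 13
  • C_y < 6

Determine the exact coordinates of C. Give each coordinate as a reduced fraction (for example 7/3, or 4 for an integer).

1. C_x = 31/2  [[BA ⟂ BC ⇒ -2x-5y+56=0] ∩ [|C−(13, 6)|²=29/4]]
2. C_y = 5  [[BA ⟂ BC ⇒ -2x-5y+56=0] ∩ [|C−(13, 6)|²=29/4]]
   so C = (31/2, 5)

C = (31/2, 5)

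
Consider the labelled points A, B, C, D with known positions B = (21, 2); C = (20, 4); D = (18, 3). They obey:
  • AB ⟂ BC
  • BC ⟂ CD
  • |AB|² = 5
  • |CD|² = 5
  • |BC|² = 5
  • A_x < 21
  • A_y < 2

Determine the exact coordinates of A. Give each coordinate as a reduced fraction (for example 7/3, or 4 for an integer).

1. A_x = 19  [[AB ⟂ BC ⇒ 1x-2y-17=0] ∩ [|A−(21, 2)|²=5]]
2. A_y = 1  [[AB ⟂ BC ⇒ 1x-2y-17=0] ∩ [|A−(21, 2)|²=5]]
   so A = (19, 1)

A = (19, 1)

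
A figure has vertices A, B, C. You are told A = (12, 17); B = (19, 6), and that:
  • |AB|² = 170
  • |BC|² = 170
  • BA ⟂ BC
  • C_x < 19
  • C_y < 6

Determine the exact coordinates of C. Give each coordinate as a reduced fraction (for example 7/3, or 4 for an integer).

1. C_x = 8  [[BA ⟂ BC ⇒ -7x+11y+67=0] ∩ [|C−(19, 6)|²=170]]
2. C_y = -1  [[BA ⟂ BC ⇒ -7x+11y+67=0] ∩ [|C−(19, 6)|²=170]]
   so C = (8, -1)

C = (8, -1)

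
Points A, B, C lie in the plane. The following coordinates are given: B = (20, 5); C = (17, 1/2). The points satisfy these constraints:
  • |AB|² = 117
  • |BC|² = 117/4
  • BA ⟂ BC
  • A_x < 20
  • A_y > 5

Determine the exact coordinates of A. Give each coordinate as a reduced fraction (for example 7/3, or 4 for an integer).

1. A_x = 11  [[BA ⟂ BC ⇒ -3x-9/2y+165/2=0] ∩ [|A−(20, 5)|²=117]]
2. A_y = 11  [[BA ⟂ BC ⇒ -3x-9/2y+165/2=0] ∩ [|A−(20, 5)|²=117]]
   so A = (11, 11)

A = (11, 11)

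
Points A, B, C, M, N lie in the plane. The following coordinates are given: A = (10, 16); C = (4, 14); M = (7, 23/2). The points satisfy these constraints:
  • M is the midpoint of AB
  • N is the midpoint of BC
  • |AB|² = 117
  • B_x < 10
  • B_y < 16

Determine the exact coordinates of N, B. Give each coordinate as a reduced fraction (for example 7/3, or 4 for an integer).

N = (4, 21/2)
B = (4, 7)

1. B_x = 4  [B = 2·M−A = 2·(7, 23/2)−(10, 16)]
2. B_y = 7  [B = 2·M−A = 2·(7, 23/2)−(10, 16)]
   so B = (4, 7)
3. N_x = 4  [2·N = B+C = (4, 7)+(4, 14)]
4. N_y = 21/2  [2·N = B+C = (4, 7)+(4, 14)]
   so N = (4, 21/2)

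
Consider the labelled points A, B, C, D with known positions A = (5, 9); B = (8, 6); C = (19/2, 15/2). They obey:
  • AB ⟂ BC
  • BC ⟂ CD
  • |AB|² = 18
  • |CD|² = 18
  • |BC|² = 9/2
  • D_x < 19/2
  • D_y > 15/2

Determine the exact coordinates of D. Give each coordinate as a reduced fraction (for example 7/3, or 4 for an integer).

D = (13/2, 21/2)

1. D_x = 13/2  [[BC ⟂ CD ⇒ 3/2x+3/2y-51/2=0] ∩ [|D−(19/2, 15/2)|²=18]]
2. D_y = 21/2  [[BC ⟂ CD ⇒ 3/2x+3/2y-51/2=0] ∩ [|D−(19/2, 15/2)|²=18]]
   so D = (13/2, 21/2)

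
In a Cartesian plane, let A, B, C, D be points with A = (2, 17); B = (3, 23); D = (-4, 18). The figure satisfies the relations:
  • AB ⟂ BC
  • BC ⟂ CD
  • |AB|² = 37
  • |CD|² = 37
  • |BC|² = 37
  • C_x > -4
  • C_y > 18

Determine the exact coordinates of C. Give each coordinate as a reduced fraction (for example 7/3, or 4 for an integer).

C = (-3, 24)

1. C_x = -3  [[AB ⟂ BC ⇒ 1x+6y-141=0] ∩ [|C−(-4, 18)|²=37]]
2. C_y = 24  [[AB ⟂ BC ⇒ 1x+6y-141=0] ∩ [|C−(-4, 18)|²=37]]
   so C = (-3, 24)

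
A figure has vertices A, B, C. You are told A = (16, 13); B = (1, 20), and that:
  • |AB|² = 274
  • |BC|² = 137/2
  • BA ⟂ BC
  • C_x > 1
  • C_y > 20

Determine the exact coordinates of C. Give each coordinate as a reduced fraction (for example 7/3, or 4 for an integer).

C = (9/2, 55/2)

1. C_x = 9/2  [[BA ⟂ BC ⇒ 15x-7y+125=0] ∩ [|C−(1, 20)|²=137/2]]
2. C_y = 55/2  [[BA ⟂ BC ⇒ 15x-7y+125=0] ∩ [|C−(1, 20)|²=137/2]]
   so C = (9/2, 55/2)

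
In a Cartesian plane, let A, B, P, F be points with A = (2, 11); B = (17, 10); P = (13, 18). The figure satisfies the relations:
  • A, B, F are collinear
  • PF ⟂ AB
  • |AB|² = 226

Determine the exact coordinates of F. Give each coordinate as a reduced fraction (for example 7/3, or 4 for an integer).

1. F_x = 1411/113  [[A, B, F are collinear ⇒ 1x+15y-167=0] ∩ [PF ⟂ AB ⇒ 15x-1y-177=0]]
2. F_y = 1164/113  [[A, B, F are collinear ⇒ 1x+15y-167=0] ∩ [PF ⟂ AB ⇒ 15x-1y-177=0]]
   so F = (1411/113, 1164/113)

F = (1411/113, 1164/113)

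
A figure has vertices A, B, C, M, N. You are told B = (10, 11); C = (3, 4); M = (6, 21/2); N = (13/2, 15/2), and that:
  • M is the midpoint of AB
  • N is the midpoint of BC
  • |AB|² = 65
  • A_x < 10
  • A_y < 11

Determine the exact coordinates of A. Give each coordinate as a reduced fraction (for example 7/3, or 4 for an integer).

A = (2, 10)

1. A_x = 2  [A = 2·M−B = 2·(6, 21/2)−(10, 11)]
2. A_y = 10  [A = 2·M−B = 2·(6, 21/2)−(10, 11)]
   so A = (2, 10)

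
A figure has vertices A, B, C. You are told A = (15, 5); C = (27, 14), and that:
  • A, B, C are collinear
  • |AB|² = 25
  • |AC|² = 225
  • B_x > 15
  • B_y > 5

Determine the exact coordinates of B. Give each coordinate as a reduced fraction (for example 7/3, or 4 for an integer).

B = (19, 8)

1. B_x = 19  [[A, B, C are collinear ⇒ 9x-12y-75=0] ∩ [|B−(15, 5)|²=25]]
2. B_y = 8  [[A, B, C are collinear ⇒ 9x-12y-75=0] ∩ [|B−(15, 5)|²=25]]
   so B = (19, 8)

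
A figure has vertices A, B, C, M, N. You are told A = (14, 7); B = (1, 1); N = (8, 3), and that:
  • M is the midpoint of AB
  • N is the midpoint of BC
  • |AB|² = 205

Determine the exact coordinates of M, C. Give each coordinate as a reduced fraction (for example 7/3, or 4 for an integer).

M = (15/2, 4)
C = (15, 5)

1. M_x = 15/2  [2·M = A+B = (14, 7)+(1, 1)]
2. M_y = 4  [2·M = A+B = (14, 7)+(1, 1)]
   so M = (15/2, 4)
3. C_x = 15  [C = 2·N−B = 2·(8, 3)−(1, 1)]
4. C_y = 5  [C = 2·N−B = 2·(8, 3)−(1, 1)]
   so C = (15, 5)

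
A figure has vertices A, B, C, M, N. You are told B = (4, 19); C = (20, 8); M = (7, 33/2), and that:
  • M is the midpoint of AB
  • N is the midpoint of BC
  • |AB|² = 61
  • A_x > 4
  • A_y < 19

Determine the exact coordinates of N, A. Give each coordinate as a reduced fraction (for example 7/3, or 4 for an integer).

1. A_x = 10  [A = 2·M−B = 2·(7, 33/2)−(4, 19)]
2. A_y = 14  [A = 2·M−B = 2·(7, 33/2)−(4, 19)]
   so A = (10, 14)
3. N_x = 12  [2·N = B+C = (4, 19)+(20, 8)]
4. N_y = 27/2  [2·N = B+C = (4, 19)+(20, 8)]
   so N = (12, 27/2)

N = (12, 27/2)
A = (10, 14)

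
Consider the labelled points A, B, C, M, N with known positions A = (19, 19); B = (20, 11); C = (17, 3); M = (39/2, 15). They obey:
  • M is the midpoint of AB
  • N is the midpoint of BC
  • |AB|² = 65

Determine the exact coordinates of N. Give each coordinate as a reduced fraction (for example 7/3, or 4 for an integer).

N = (37/2, 7)

1. N_x = 37/2  [2·N = B+C = (20, 11)+(17, 3)]
2. N_y = 7  [2·N = B+C = (20, 11)+(17, 3)]
   so N = (37/2, 7)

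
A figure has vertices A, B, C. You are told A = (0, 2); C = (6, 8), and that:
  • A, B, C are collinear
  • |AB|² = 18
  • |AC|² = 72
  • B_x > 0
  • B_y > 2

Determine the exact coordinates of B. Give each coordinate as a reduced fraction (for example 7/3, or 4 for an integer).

1. B_x = 3  [[A, B, C are collinear ⇒ 6x-6y+12=0] ∩ [|B−(0, 2)|²=18]]
2. B_y = 5  [[A, B, C are collinear ⇒ 6x-6y+12=0] ∩ [|B−(0, 2)|²=18]]
   so B = (3, 5)

B = (3, 5)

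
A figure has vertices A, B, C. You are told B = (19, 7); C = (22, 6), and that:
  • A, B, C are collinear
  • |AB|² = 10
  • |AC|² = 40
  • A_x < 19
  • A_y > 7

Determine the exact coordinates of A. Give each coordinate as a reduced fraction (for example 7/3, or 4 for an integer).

A = (16, 8)

1. A_x = 16  [[A, B, C are collinear ⇒ 1x+3y-40=0] ∩ [|A−(19, 7)|²=10]]
2. A_y = 8  [[A, B, C are collinear ⇒ 1x+3y-40=0] ∩ [|A−(19, 7)|²=10]]
   so A = (16, 8)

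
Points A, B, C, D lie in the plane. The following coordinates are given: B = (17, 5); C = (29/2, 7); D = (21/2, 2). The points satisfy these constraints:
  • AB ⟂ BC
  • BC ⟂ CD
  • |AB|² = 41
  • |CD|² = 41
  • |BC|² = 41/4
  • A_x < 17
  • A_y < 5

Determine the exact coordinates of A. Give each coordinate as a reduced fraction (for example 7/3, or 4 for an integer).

1. A_x = 13  [[AB ⟂ BC ⇒ 5/2x-2y-65/2=0] ∩ [|A−(17, 5)|²=41]]
2. A_y = 0  [[AB ⟂ BC ⇒ 5/2x-2y-65/2=0] ∩ [|A−(17, 5)|²=41]]
   so A = (13, 0)

A = (13, 0)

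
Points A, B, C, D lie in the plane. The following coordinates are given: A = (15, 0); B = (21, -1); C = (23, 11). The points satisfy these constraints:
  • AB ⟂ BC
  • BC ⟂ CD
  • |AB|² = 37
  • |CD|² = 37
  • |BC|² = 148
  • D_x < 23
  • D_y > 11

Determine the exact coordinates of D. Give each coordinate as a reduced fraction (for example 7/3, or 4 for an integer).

D = (17, 12)

1. D_x = 17  [[BC ⟂ CD ⇒ 2x+12y-178=0] ∩ [|D−(23, 11)|²=37]]
2. D_y = 12  [[BC ⟂ CD ⇒ 2x+12y-178=0] ∩ [|D−(23, 11)|²=37]]
   so D = (17, 12)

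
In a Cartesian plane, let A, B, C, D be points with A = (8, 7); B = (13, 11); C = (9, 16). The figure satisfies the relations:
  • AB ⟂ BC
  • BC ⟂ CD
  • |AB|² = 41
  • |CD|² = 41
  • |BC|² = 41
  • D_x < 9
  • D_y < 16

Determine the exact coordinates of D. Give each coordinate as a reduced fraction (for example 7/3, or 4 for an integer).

1. D_x = 4  [[BC ⟂ CD ⇒ -4x+5y-44=0] ∩ [|D−(9, 16)|²=41]]
2. D_y = 12  [[BC ⟂ CD ⇒ -4x+5y-44=0] ∩ [|D−(9, 16)|²=41]]
   so D = (4, 12)

D = (4, 12)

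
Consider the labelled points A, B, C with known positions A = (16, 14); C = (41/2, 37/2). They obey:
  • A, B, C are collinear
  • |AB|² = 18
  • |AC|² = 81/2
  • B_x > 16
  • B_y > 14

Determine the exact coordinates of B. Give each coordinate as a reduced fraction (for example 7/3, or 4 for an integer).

B = (19, 17)

1. B_x = 19  [[A, B, C are collinear ⇒ 9/2x-9/2y-9=0] ∩ [|B−(16, 14)|²=18]]
2. B_y = 17  [[A, B, C are collinear ⇒ 9/2x-9/2y-9=0] ∩ [|B−(16, 14)|²=18]]
   so B = (19, 17)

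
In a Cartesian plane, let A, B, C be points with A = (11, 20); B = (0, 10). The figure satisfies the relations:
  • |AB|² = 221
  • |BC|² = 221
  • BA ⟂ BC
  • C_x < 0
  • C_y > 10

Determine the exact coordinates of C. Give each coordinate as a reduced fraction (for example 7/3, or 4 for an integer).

1. C_x = -10  [[BA ⟂ BC ⇒ 11x+10y-100=0] ∩ [|C−(0, 10)|²=221]]
2. C_y = 21  [[BA ⟂ BC ⇒ 11x+10y-100=0] ∩ [|C−(0, 10)|²=221]]
   so C = (-10, 21)

C = (-10, 21)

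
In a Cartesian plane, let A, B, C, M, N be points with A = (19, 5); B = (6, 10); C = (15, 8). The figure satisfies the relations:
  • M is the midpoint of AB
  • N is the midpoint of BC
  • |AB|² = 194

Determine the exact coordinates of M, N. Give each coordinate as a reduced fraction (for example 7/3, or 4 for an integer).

M = (25/2, 15/2)
N = (21/2, 9)

1. M_x = 25/2  [2·M = A+B = (19, 5)+(6, 10)]
2. M_y = 15/2  [2·M = A+B = (19, 5)+(6, 10)]
   so M = (25/2, 15/2)
3. N_x = 21/2  [2·N = B+C = (6, 10)+(15, 8)]
4. N_y = 9  [2·N = B+C = (6, 10)+(15, 8)]
   so N = (21/2, 9)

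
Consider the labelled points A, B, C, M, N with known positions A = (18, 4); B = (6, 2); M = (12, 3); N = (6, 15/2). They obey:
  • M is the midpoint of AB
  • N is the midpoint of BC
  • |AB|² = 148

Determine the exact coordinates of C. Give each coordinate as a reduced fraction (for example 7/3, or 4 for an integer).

C = (6, 13)

1. C_x = 6  [C = 2·N−B = 2·(6, 15/2)−(6, 2)]
2. C_y = 13  [C = 2·N−B = 2·(6, 15/2)−(6, 2)]
   so C = (6, 13)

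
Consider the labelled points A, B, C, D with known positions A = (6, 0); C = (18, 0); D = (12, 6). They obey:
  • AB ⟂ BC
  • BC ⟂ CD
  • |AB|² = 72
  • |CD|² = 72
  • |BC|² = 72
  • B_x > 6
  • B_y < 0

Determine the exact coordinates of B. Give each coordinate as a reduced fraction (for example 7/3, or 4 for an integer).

1. B_x = 12  [[BC ⟂ CD ⇒ 6x-6y-108=0] ∩ [|B−(6, 0)|²=72]]
2. B_y = -6  [[BC ⟂ CD ⇒ 6x-6y-108=0] ∩ [|B−(6, 0)|²=72]]
   so B = (12, -6)

B = (12, -6)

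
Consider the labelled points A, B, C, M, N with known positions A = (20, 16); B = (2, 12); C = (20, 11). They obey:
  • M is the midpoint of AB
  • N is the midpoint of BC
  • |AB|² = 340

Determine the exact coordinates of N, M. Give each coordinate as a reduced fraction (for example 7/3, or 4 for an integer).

N = (11, 23/2)
M = (11, 14)

1. M_x = 11  [2·M = A+B = (20, 16)+(2, 12)]
2. M_y = 14  [2·M = A+B = (20, 16)+(2, 12)]
   so M = (11, 14)
3. N_x = 11  [2·N = B+C = (2, 12)+(20, 11)]
4. N_y = 23/2  [2·N = B+C = (2, 12)+(20, 11)]
   so N = (11, 23/2)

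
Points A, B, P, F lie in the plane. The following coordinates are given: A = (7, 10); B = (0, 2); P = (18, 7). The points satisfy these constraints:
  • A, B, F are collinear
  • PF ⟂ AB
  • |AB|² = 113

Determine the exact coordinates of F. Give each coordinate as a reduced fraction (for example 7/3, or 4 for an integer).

F = (1162/113, 1554/113)

1. F_x = 1162/113  [[A, B, F are collinear ⇒ 8x-7y+14=0] ∩ [PF ⟂ AB ⇒ -7x-8y+182=0]]
2. F_y = 1554/113  [[A, B, F are collinear ⇒ 8x-7y+14=0] ∩ [PF ⟂ AB ⇒ -7x-8y+182=0]]
   so F = (1162/113, 1554/113)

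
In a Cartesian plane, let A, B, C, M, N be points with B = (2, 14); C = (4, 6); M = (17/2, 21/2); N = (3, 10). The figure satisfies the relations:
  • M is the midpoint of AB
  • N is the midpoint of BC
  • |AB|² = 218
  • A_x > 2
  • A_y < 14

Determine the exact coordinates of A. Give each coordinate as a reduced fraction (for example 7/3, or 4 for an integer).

1. A_x = 15  [A = 2·M−B = 2·(17/2, 21/2)−(2, 14)]
2. A_y = 7  [A = 2·M−B = 2·(17/2, 21/2)−(2, 14)]
   so A = (15, 7)

A = (15, 7)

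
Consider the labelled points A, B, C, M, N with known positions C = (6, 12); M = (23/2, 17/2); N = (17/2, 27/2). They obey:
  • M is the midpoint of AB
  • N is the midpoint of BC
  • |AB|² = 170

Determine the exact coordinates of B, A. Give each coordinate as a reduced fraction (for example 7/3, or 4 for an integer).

1. B_x = 11  [B = 2·N−C = 2·(17/2, 27/2)−(6, 12)]
2. B_y = 15  [B = 2·N−C = 2·(17/2, 27/2)−(6, 12)]
   so B = (11, 15)
3. A_x = 12  [A = 2·M−B = 2·(23/2, 17/2)−(11, 15)]
4. A_y = 2  [A = 2·M−B = 2·(23/2, 17/2)−(11, 15)]
   so A = (12, 2)

B = (11, 15)
A = (12, 2)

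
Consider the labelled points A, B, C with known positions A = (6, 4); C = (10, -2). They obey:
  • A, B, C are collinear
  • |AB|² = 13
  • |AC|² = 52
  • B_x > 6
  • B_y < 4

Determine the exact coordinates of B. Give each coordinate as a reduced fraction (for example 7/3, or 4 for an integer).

1. B_x = 8  [[A, B, C are collinear ⇒ -6x-4y+52=0] ∩ [|B−(6, 4)|²=13]]
2. B_y = 1  [[A, B, C are collinear ⇒ -6x-4y+52=0] ∩ [|B−(6, 4)|²=13]]
   so B = (8, 1)

B = (8, 1)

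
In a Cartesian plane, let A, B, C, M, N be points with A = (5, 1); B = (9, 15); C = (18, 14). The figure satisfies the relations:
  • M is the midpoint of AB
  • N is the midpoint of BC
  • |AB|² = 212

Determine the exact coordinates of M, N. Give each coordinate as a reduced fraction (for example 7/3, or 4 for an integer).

1. M_x = 7  [2·M = A+B = (5, 1)+(9, 15)]
2. M_y = 8  [2·M = A+B = (5, 1)+(9, 15)]
   so M = (7, 8)
3. N_x = 27/2  [2·N = B+C = (9, 15)+(18, 14)]
4. N_y = 29/2  [2·N = B+C = (9, 15)+(18, 14)]
   so N = (27/2, 29/2)

M = (7, 8)
N = (27/2, 29/2)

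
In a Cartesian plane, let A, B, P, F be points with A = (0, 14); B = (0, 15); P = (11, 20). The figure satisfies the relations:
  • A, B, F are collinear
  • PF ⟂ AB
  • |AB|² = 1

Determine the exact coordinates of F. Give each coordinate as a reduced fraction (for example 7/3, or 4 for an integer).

1. F_x = 0  [[A, B, F are collinear ⇒ -1x=0] ∩ [PF ⟂ AB ⇒ 1y-20=0]]
2. F_y = 20  [[A, B, F are collinear ⇒ -1x=0] ∩ [PF ⟂ AB ⇒ 1y-20=0]]
   so F = (0, 20)

F = (0, 20)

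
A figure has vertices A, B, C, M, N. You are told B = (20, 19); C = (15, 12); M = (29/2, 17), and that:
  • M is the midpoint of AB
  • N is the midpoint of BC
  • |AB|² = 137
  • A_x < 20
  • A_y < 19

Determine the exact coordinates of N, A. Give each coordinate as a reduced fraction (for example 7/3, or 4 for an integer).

N = (35/2, 31/2)
A = (9, 15)

1. A_x = 9  [A = 2·M−B = 2·(29/2, 17)−(20, 19)]
2. A_y = 15  [A = 2·M−B = 2·(29/2, 17)−(20, 19)]
   so A = (9, 15)
3. N_x = 35/2  [2·N = B+C = (20, 19)+(15, 12)]
4. N_y = 31/2  [2·N = B+C = (20, 19)+(15, 12)]
   so N = (35/2, 31/2)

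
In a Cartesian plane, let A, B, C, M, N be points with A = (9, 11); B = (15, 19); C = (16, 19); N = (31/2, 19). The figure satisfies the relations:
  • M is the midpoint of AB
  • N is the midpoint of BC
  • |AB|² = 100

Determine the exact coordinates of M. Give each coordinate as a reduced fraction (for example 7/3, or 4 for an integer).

M = (12, 15)

1. M_x = 12  [2·M = A+B = (9, 11)+(15, 19)]
2. M_y = 15  [2·M = A+B = (9, 11)+(15, 19)]
   so M = (12, 15)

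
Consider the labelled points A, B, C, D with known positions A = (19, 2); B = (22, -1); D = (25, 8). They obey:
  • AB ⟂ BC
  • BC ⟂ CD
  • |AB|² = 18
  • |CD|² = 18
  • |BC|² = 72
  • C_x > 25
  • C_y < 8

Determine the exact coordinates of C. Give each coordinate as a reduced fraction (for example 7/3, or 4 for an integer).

C = (28, 5)

1. C_x = 28  [[AB ⟂ BC ⇒ 3x-3y-69=0] ∩ [|C−(25, 8)|²=18]]
2. C_y = 5  [[AB ⟂ BC ⇒ 3x-3y-69=0] ∩ [|C−(25, 8)|²=18]]
   so C = (28, 5)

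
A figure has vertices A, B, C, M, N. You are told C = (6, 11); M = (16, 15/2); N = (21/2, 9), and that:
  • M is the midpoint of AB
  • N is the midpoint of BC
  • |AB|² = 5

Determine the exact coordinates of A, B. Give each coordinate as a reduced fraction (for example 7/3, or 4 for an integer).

A = (17, 8)
B = (15, 7)

1. B_x = 15  [B = 2·N−C = 2·(21/2, 9)−(6, 11)]
2. B_y = 7  [B = 2·N−C = 2·(21/2, 9)−(6, 11)]
   so B = (15, 7)
3. A_x = 17  [A = 2·M−B = 2·(16, 15/2)−(15, 7)]
4. A_y = 8  [A = 2·M−B = 2·(16, 15/2)−(15, 7)]
   so A = (17, 8)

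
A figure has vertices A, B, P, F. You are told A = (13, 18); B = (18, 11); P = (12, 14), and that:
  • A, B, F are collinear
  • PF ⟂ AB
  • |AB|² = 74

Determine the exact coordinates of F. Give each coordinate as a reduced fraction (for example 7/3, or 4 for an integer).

1. F_x = 1077/74  [[A, B, F are collinear ⇒ 7x+5y-181=0] ∩ [PF ⟂ AB ⇒ 5x-7y+38=0]]
2. F_y = 1171/74  [[A, B, F are collinear ⇒ 7x+5y-181=0] ∩ [PF ⟂ AB ⇒ 5x-7y+38=0]]
   so F = (1077/74, 1171/74)

F = (1077/74, 1171/74)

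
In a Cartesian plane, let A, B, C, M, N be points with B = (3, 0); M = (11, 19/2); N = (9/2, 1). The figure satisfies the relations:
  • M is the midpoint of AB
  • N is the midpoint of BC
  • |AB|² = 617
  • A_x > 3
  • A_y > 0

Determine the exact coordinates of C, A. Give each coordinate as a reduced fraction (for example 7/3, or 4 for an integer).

1. A_x = 19  [A = 2·M−B = 2·(11, 19/2)−(3, 0)]
2. A_y = 19  [A = 2·M−B = 2·(11, 19/2)−(3, 0)]
   so A = (19, 19)
3. C_x = 6  [C = 2·N−B = 2·(9/2, 1)−(3, 0)]
4. C_y = 2  [C = 2·N−B = 2·(9/2, 1)−(3, 0)]
   so C = (6, 2)

C = (6, 2)
A = (19, 19)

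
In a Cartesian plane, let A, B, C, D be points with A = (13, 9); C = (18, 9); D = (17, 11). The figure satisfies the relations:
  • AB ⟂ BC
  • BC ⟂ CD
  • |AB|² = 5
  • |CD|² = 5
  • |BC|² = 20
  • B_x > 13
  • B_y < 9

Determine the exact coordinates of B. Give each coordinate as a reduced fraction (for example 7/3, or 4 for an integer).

1. B_x = 14  [[BC ⟂ CD ⇒ 1x-2y=0] ∩ [|B−(13, 9)|²=5]]
2. B_y = 7  [[BC ⟂ CD ⇒ 1x-2y=0] ∩ [|B−(13, 9)|²=5]]
   so B = (14, 7)

B = (14, 7)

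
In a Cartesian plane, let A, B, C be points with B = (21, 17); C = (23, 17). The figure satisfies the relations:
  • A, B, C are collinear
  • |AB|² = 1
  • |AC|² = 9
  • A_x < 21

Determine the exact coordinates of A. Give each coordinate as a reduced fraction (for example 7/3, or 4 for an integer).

1. A_x = 20  [[A, B, C are collinear ⇒ 2y-34=0] ∩ [|A−(21, 17)|²=1]]
2. A_y = 17  [[A, B, C are collinear ⇒ 2y-34=0] ∩ [|A−(21, 17)|²=1]]
   so A = (20, 17)

A = (20, 17)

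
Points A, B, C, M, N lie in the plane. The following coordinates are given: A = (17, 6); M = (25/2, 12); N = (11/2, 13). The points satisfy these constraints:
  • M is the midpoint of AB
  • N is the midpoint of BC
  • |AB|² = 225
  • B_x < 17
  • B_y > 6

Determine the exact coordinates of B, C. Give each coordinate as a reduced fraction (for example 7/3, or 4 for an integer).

B = (8, 18)
C = (3, 8)

1. B_x = 8  [B = 2·M−A = 2·(25/2, 12)−(17, 6)]
2. B_y = 18  [B = 2·M−A = 2·(25/2, 12)−(17, 6)]
   so B = (8, 18)
3. C_x = 3  [C = 2·N−B = 2·(11/2, 13)−(8, 18)]
4. C_y = 8  [C = 2·N−B = 2·(11/2, 13)−(8, 18)]
   so C = (3, 8)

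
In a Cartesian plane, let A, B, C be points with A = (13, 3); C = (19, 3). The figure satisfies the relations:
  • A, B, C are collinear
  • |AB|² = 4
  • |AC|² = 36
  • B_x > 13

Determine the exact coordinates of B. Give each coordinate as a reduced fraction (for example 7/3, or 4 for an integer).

1. B_x = 15  [[A, B, C are collinear ⇒ -6y+18=0] ∩ [|B−(13, 3)|²=4]]
2. B_y = 3  [[A, B, C are collinear ⇒ -6y+18=0] ∩ [|B−(13, 3)|²=4]]
   so B = (15, 3)

B = (15, 3)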